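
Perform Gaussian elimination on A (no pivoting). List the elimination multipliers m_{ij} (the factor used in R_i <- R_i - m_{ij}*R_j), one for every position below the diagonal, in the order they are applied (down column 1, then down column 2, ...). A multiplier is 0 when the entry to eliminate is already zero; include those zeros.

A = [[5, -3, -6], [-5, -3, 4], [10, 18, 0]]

multipliers: -1, 2, -4

Forward elimination:
R2 <- R2 - (-1)*R1:  [  0  -6  -2 ]
R3 <- R3 - (2)*R1:  [  0  24  12 ]
R3 <- R3 - (-4)*R2:  [ 0  0  4 ]
Multipliers (in order of application): m_{21} = -1, m_{31} = 2, m_{32} = -4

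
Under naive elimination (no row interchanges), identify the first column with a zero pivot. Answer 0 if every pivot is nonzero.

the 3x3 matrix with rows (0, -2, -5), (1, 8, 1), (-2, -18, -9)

Naive forward elimination:
Pivot entry (1,1) is zero but row 2 has 1 in column 1 -> naive elimination stops; a row interchange (e.g. R1 <-> R2) would be required here.

first zero-pivot column = 1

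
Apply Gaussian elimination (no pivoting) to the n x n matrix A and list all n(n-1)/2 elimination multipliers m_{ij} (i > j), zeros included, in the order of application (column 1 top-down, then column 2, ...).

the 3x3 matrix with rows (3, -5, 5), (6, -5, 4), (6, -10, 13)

multipliers: 2, 2, 0

Forward elimination:
R2 <- R2 - (2)*R1:  [  0   5  -6 ]
R3 <- R3 - (2)*R1:  [ 0  0  3 ]
R3: entry in column 2 is already 0 -> m_{32} = 0 (no row operation needed)
Multipliers (in order of application): m_{21} = 2, m_{31} = 2, m_{32} = 0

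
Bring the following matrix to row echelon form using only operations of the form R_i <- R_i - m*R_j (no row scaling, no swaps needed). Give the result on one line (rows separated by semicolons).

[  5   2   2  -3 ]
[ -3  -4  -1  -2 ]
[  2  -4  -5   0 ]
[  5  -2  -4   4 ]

Forward elimination:
R2 <- R2 - (-3/5)*R1:  [     0  -14/5    1/5  -19/5 ]
R3 <- R3 - (2/5)*R1:  [     0  -24/5  -29/5    6/5 ]
R4 <- R4 - (1)*R1:  [  0  -4  -6   7 ]
R3 <- R3 - (12/7)*R2:  [     0      0  -43/7   54/7 ]
R4 <- R4 - (10/7)*R2:  [     0      0  -44/7   87/7 ]
R4 <- R4 - (44/43)*R3:  [      0       0       0  195/43 ]
Row echelon form:
[ 5      2      2      -3 ]
[ 0  -14/5    1/5   -19/5 ]
[ 0      0  -43/7    54/7 ]
[ 0      0      0  195/43 ]

REF = [5 2 2 -3; 0 -14/5 1/5 -19/5; 0 0 -43/7 54/7; 0 0 0 195/43]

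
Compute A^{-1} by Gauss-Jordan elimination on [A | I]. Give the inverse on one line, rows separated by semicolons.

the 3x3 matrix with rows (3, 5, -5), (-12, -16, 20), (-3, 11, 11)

Gauss-Jordan on [A | I]:
R1 <- (1/3)*R1:  [    1   5/3  -5/3  |   1/3     0     0 ]
R2 <- R2 - (-12)*R1:  [ 0  4  0  |  4  1  0 ]
R3 <- R3 - (-3)*R1:  [  0  16   6  |   1   0   1 ]
R2 <- (1/4)*R2:  [   0    1    0  |    1  1/4    0 ]
R1 <- R1 - (5/3)*R2:  [     1      0   -5/3  |   -4/3  -5/12      0 ]
R3 <- R3 - (16)*R2:  [   0    0    6  |  -15   -4    1 ]
R3 <- (1/6)*R3:  [    0     0     1  |  -5/2  -2/3   1/6 ]
R1 <- R1 - (-5/3)*R3:  [      1       0       0  |   -11/2  -55/36    5/18 ]
Right block of [I | A^{-1}] is the inverse:
[ -11/2  -55/36  5/18 ]
[     1     1/4     0 ]
[  -5/2    -2/3   1/6 ]

inverse = [-11/2 -55/36 5/18; 1 1/4 0; -5/2 -2/3 1/6]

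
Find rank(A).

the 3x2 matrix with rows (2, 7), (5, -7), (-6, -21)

rank(A) = 2

Row reduction:
R2 <- R2 - (5/2)*R1:  [     0  -49/2 ]
R3 <- R3 - (-3)*R1:  [ 0  0 ]
Row echelon form:
[ 2      7 ]
[ 0  -49/2 ]
[ 0      0 ]
Nonzero rows / pivot columns: 2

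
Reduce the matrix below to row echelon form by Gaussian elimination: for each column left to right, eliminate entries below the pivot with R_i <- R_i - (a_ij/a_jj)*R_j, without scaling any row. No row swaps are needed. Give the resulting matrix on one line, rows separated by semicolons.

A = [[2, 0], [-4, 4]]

Forward elimination:
R2 <- R2 - (-2)*R1:  [ 0  4 ]
Row echelon form:
[ 2  0 ]
[ 0  4 ]

REF = [2 0; 0 4]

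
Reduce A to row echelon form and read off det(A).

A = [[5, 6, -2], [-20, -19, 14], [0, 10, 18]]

Forward elimination:
R2 <- R2 - (-4)*R1:  [ 0  5  6 ]
R3 <- R3 - (2)*R2:  [ 0  0  6 ]
Upper-triangular form:
[ 5  6  -2 ]
[ 0  5   6 ]
[ 0  0   6 ]
det(A) = (-1)^0 * (5) * (5) * (6) = 150  (0 row swaps -> sign +1)

det(A) = 150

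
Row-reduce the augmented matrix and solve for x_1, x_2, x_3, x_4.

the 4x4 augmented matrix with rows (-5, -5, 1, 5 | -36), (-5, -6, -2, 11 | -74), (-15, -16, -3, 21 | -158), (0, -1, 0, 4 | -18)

(2, 2, 4, -4)

Forward elimination on [A|b]:
R2 <- R2 - (1)*R1:  [   0   -1   -3    6  -38 ]
R3 <- R3 - (3)*R1:  [   0   -1   -6    6  -50 ]
R3 <- R3 - (1)*R2:  [   0    0   -3    0  -12 ]
R4 <- R4 - (1)*R2:  [  0   0   3  -2  20 ]
R4 <- R4 - (-1)*R3:  [  0   0   0  -2   8 ]
Row echelon form:
[ -5  -5   1   5  |  -36 ]
[  0  -1  -3   6  |  -38 ]
[  0   0  -3   0  |  -12 ]
[  0   0   0  -2  |    8 ]
Back-substitution:
x_4 = (8) / -2 = -4
x_3 = (-12) / -3 = 4
x_2 = (-38 - (-3)*(4) - (6)*(-4)) / -1 = 2
x_1 = (-36 - (-5)*(2) - (1)*(4) - (5)*(-4)) / -5 = 2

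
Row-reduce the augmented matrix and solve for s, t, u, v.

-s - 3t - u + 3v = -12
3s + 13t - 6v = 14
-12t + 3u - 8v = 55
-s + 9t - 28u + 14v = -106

(-1, -1, 1, -5)

Forward elimination on [A|b]:
R2 <- R2 - (-3)*R1:  [   0    4   -3    3  -22 ]
R4 <- R4 - (1)*R1:  [   0   12  -27   11  -94 ]
R3 <- R3 - (-3)*R2:  [   0    0   -6    1  -11 ]
R4 <- R4 - (3)*R2:  [   0    0  -18    2  -28 ]
R4 <- R4 - (3)*R3:  [  0   0   0  -1   5 ]
Row echelon form:
[ -1  -3  -1   3  |  -12 ]
[  0   4  -3   3  |  -22 ]
[  0   0  -6   1  |  -11 ]
[  0   0   0  -1  |    5 ]
Back-substitution:
v = (5) / -1 = -5
u = (-11 - (1)*(-5)) / -6 = 1
t = (-22 - (-3)*(1) - (3)*(-5)) / 4 = -1
s = (-12 - (-3)*(-1) - (-1)*(1) - (3)*(-5)) / -1 = -1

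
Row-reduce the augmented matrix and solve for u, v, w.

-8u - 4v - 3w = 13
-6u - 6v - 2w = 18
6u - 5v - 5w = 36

Forward elimination on [A|b]:
R2 <- R2 - (3/4)*R1:  [    0    -3   1/4  33/4 ]
R3 <- R3 - (-3/4)*R1:  [     0     -8  -29/4  183/4 ]
R3 <- R3 - (8/3)*R2:  [      0       0  -95/12    95/4 ]
Row echelon form:
[ -8  -4      -3  |    13 ]
[  0  -3     1/4  |  33/4 ]
[  0   0  -95/12  |  95/4 ]
Back-substitution:
w = (95/4) / (-95/12) = -3
v = (33/4 - (1/4)*(-3)) / -3 = -3
u = (13 - (-4)*(-3) - (-3)*(-3)) / -8 = 1

(1, -3, -3)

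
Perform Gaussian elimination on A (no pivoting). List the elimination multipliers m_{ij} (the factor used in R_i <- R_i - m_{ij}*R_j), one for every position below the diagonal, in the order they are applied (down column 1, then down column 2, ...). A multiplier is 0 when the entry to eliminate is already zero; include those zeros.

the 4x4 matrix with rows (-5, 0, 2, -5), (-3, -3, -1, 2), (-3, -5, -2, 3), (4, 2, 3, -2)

multipliers: 3/5, 3/5, -4/5, 5/3, -2/3, 47/7

Forward elimination:
R2 <- R2 - (3/5)*R1:  [     0     -3  -11/5      5 ]
R3 <- R3 - (3/5)*R1:  [     0     -5  -16/5      6 ]
R4 <- R4 - (-4/5)*R1:  [    0     2  23/5    -6 ]
R3 <- R3 - (5/3)*R2:  [    0     0  7/15  -7/3 ]
R4 <- R4 - (-2/3)*R2:  [     0      0  47/15   -8/3 ]
R4 <- R4 - (47/7)*R3:  [  0   0   0  13 ]
Multipliers (in order of application): m_{21} = 3/5, m_{31} = 3/5, m_{41} = -4/5, m_{32} = 5/3, m_{42} = -2/3, m_{43} = 47/7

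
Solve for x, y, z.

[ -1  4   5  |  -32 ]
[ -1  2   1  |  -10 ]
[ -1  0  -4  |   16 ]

(0, -3, -4)

Forward elimination on [A|b]:
R2 <- R2 - (1)*R1:  [  0  -2  -4  22 ]
R3 <- R3 - (1)*R1:  [  0  -4  -9  48 ]
R3 <- R3 - (2)*R2:  [  0   0  -1   4 ]
Row echelon form:
[ -1   4   5  |  -32 ]
[  0  -2  -4  |   22 ]
[  0   0  -1  |    4 ]
Back-substitution:
z = (4) / -1 = -4
y = (22 - (-4)*(-4)) / -2 = -3
x = (-32 - (4)*(-3) - (5)*(-4)) / -1 = 0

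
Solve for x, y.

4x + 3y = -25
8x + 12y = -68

(-4, -3)

Forward elimination on [A|b]:
R2 <- R2 - (2)*R1:  [   0    6  -18 ]
Row echelon form:
[ 4  3  |  -25 ]
[ 0  6  |  -18 ]
Back-substitution:
y = (-18) / 6 = -3
x = (-25 - (3)*(-3)) / 4 = -4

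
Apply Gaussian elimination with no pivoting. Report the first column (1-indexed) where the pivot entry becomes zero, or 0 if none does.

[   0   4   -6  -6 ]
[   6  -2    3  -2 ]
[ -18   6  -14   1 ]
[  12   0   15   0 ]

first zero-pivot column = 1

Naive forward elimination:
Pivot entry (1,1) is zero but row 2 has 6 in column 1 -> naive elimination stops; a row interchange (e.g. R1 <-> R2) would be required here.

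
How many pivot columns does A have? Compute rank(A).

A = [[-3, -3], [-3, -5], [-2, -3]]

rank(A) = 2

Row reduction:
R2 <- R2 - (1)*R1:  [  0  -2 ]
R3 <- R3 - (2/3)*R1:  [  0  -1 ]
R3 <- R3 - (1/2)*R2:  [ 0  0 ]
Row echelon form:
[ -3  -3 ]
[  0  -2 ]
[  0   0 ]
Nonzero rows / pivot columns: 2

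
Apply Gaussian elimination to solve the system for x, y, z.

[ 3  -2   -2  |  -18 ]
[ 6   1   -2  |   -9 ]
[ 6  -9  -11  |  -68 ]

Forward elimination on [A|b]:
R2 <- R2 - (2)*R1:  [  0   5   2  27 ]
R3 <- R3 - (2)*R1:  [   0   -5   -7  -32 ]
R3 <- R3 - (-1)*R2:  [  0   0  -5  -5 ]
Row echelon form:
[ 3  -2  -2  |  -18 ]
[ 0   5   2  |   27 ]
[ 0   0  -5  |   -5 ]
Back-substitution:
z = (-5) / -5 = 1
y = (27 - (2)*(1)) / 5 = 5
x = (-18 - (-2)*(5) - (-2)*(1)) / 3 = -2

(-2, 5, 1)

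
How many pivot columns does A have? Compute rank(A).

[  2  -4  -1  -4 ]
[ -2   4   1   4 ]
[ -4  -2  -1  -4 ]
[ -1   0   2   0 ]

Row reduction:
R2 <- R2 - (-1)*R1:  [ 0  0  0  0 ]
R3 <- R3 - (-2)*R1:  [   0  -10   -3  -12 ]
R4 <- R4 - (-1/2)*R1:  [   0   -2  3/2   -2 ]
R2 <-> R3   (pivot in column 2 was zero)
[ 2   -4   -1   -4 ]
[ 0  -10   -3  -12 ]
[ 0    0    0    0 ]
[ 0   -2  3/2   -2 ]
R4 <- R4 - (1/5)*R2:  [     0      0  21/10    2/5 ]
R3 <-> R4   (pivot in column 3 was zero)
[ 2   -4     -1   -4 ]
[ 0  -10     -3  -12 ]
[ 0    0  21/10  2/5 ]
[ 0    0      0    0 ]
Row echelon form:
[ 2   -4     -1   -4 ]
[ 0  -10     -3  -12 ]
[ 0    0  21/10  2/5 ]
[ 0    0      0    0 ]
Nonzero rows / pivot columns: 3

rank(A) = 3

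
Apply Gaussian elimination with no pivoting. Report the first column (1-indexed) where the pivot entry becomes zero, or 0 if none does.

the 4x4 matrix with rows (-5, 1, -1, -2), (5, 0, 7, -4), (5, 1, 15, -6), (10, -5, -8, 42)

Naive forward elimination:
R2 <- R2 - (-1)*R1:  [  0   1   6  -6 ]
R3 <- R3 - (-1)*R1:  [  0   2  14  -8 ]
R4 <- R4 - (-2)*R1:  [   0   -3  -10   38 ]
R3 <- R3 - (2)*R2:  [ 0  0  2  4 ]
R4 <- R4 - (-3)*R2:  [  0   0   8  20 ]
R4 <- R4 - (4)*R3:  [ 0  0  0  4 ]
All pivots nonzero; naive elimination completes without hitting a zero pivot.

first zero-pivot column = 0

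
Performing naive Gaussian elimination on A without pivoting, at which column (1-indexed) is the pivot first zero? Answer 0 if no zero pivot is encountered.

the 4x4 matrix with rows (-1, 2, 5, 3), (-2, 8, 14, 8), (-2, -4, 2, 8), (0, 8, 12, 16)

Naive forward elimination:
R2 <- R2 - (2)*R1:  [ 0  4  4  2 ]
R3 <- R3 - (2)*R1:  [  0  -8  -8   2 ]
R3 <- R3 - (-2)*R2:  [ 0  0  0  6 ]
R4 <- R4 - (2)*R2:  [  0   0   4  12 ]
Matrix at this point:
[ -1  2  5   3 ]
[  0  4  4   2 ]
[  0  0  0   6 ]
[  0  0  4  12 ]
Pivot entry (3,3) is zero but row 4 has 4 in column 3 -> naive elimination stops; a row interchange (e.g. R3 <-> R4) would be required here.

first zero-pivot column = 3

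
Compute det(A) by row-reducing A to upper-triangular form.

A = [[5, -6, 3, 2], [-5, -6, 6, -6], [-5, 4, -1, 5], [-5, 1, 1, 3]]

det(A) = -85

Forward elimination:
R2 <- R2 - (-1)*R1:  [   0  -12    9   -4 ]
R3 <- R3 - (-1)*R1:  [  0  -2   2   7 ]
R4 <- R4 - (-1)*R1:  [  0  -5   4   5 ]
R3 <- R3 - (1/6)*R2:  [    0     0   1/2  23/3 ]
R4 <- R4 - (5/12)*R2:  [    0     0   1/4  20/3 ]
R4 <- R4 - (1/2)*R3:  [    0     0     0  17/6 ]
Upper-triangular form:
[ 5   -6    3     2 ]
[ 0  -12    9    -4 ]
[ 0    0  1/2  23/3 ]
[ 0    0    0  17/6 ]
det(A) = (-1)^0 * (5) * (-12) * (1/2) * (17/6) = -85  (0 row swaps -> sign +1)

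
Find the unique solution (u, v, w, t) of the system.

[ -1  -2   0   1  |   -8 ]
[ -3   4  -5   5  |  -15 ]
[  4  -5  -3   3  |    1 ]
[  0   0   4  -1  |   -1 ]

(3, 1, -1, -3)

Forward elimination on [A|b]:
R2 <- R2 - (3)*R1:  [  0  10  -5   2   9 ]
R3 <- R3 - (-4)*R1:  [   0  -13   -3    7  -31 ]
R3 <- R3 - (-13/10)*R2:  [       0        0    -19/2     48/5  -193/10 ]
R4 <- R4 - (-8/19)*R3:  [       0        0        0   289/95  -867/95 ]
Row echelon form:
[ -1  -2      0       1  |       -8 ]
[  0  10     -5       2  |        9 ]
[  0   0  -19/2    48/5  |  -193/10 ]
[  0   0      0  289/95  |  -867/95 ]
Back-substitution:
t = (-867/95) / (289/95) = -3
w = (-193/10 - (48/5)*(-3)) / (-19/2) = -1
v = (9 - (-5)*(-1) - (2)*(-3)) / 10 = 1
u = (-8 - (-2)*(1) - (1)*(-3)) / -1 = 3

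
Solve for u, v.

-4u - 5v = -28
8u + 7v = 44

Forward elimination on [A|b]:
R2 <- R2 - (-2)*R1:  [   0   -3  -12 ]
Row echelon form:
[ -4  -5  |  -28 ]
[  0  -3  |  -12 ]
Back-substitution:
v = (-12) / -3 = 4
u = (-28 - (-5)*(4)) / -4 = 2

(2, 4)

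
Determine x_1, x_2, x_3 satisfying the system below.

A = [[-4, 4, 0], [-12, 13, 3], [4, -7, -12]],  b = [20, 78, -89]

(-2, 3, 5)

Forward elimination on [A|b]:
R2 <- R2 - (3)*R1:  [  0   1   3  18 ]
R3 <- R3 - (-1)*R1:  [   0   -3  -12  -69 ]
R3 <- R3 - (-3)*R2:  [   0    0   -3  -15 ]
Row echelon form:
[ -4  4   0  |   20 ]
[  0  1   3  |   18 ]
[  0  0  -3  |  -15 ]
Back-substitution:
x_3 = (-15) / -3 = 5
x_2 = (18 - (3)*(5)) / 1 = 3
x_1 = (20 - (4)*(3)) / -4 = -2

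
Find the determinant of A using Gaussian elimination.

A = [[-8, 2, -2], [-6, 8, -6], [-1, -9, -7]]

det(A) = 684

Forward elimination:
R2 <- R2 - (3/4)*R1:  [    0  13/2  -9/2 ]
R3 <- R3 - (1/8)*R1:  [     0  -37/4  -27/4 ]
R3 <- R3 - (-37/26)*R2:  [       0        0  -171/13 ]
Upper-triangular form:
[ -8     2       -2 ]
[  0  13/2     -9/2 ]
[  0     0  -171/13 ]
det(A) = (-1)^0 * (-8) * (13/2) * (-171/13) = 684  (0 row swaps -> sign +1)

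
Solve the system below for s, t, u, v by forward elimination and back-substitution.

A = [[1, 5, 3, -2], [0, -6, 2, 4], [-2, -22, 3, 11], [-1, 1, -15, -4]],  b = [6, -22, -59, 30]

(-5, 2, -1, -2)

Forward elimination on [A|b]:
R3 <- R3 - (-2)*R1:  [   0  -12    9    7  -47 ]
R4 <- R4 - (-1)*R1:  [   0    6  -12   -6   36 ]
R3 <- R3 - (2)*R2:  [  0   0   5  -1  -3 ]
R4 <- R4 - (-1)*R2:  [   0    0  -10   -2   14 ]
R4 <- R4 - (-2)*R3:  [  0   0   0  -4   8 ]
Row echelon form:
[ 1   5  3  -2  |    6 ]
[ 0  -6  2   4  |  -22 ]
[ 0   0  5  -1  |   -3 ]
[ 0   0  0  -4  |    8 ]
Back-substitution:
v = (8) / -4 = -2
u = (-3 - (-1)*(-2)) / 5 = -1
t = (-22 - (2)*(-1) - (4)*(-2)) / -6 = 2
s = (6 - (5)*(2) - (3)*(-1) - (-2)*(-2)) / 1 = -5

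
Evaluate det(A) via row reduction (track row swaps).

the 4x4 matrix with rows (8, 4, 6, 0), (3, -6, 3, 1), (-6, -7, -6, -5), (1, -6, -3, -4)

Forward elimination:
R2 <- R2 - (3/8)*R1:  [     0  -15/2    3/4      1 ]
R3 <- R3 - (-3/4)*R1:  [    0    -4  -3/2    -5 ]
R4 <- R4 - (1/8)*R1:  [     0  -13/2  -15/4     -4 ]
R3 <- R3 - (8/15)*R2:  [      0       0  -19/10  -83/15 ]
R4 <- R4 - (13/15)*R2:  [      0       0   -22/5  -73/15 ]
R4 <- R4 - (44/19)*R3:  [      0       0       0  151/19 ]
Upper-triangular form:
[ 8      4       6       0 ]
[ 0  -15/2     3/4       1 ]
[ 0      0  -19/10  -83/15 ]
[ 0      0       0  151/19 ]
det(A) = (-1)^0 * (8) * (-15/2) * (-19/10) * (151/19) = 906  (0 row swaps -> sign +1)

det(A) = 906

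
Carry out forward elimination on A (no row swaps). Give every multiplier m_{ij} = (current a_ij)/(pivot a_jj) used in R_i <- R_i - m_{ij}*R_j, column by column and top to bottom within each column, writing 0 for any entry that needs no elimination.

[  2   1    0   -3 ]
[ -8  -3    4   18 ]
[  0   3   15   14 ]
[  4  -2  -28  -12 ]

Forward elimination:
R2 <- R2 - (-4)*R1:  [ 0  1  4  6 ]
R3: entry in column 1 is already 0 -> m_{31} = 0 (no row operation needed)
R4 <- R4 - (2)*R1:  [   0   -4  -28   -6 ]
R3 <- R3 - (3)*R2:  [  0   0   3  -4 ]
R4 <- R4 - (-4)*R2:  [   0    0  -12   18 ]
R4 <- R4 - (-4)*R3:  [ 0  0  0  2 ]
Multipliers (in order of application): m_{21} = -4, m_{31} = 0, m_{41} = 2, m_{32} = 3, m_{42} = -4, m_{43} = -4

multipliers: -4, 0, 2, 3, -4, -4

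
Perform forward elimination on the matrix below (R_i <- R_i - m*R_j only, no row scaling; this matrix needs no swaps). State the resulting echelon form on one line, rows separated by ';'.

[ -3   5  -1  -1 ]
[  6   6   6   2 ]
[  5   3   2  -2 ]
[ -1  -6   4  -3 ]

Forward elimination:
R2 <- R2 - (-2)*R1:  [  0  16   4   0 ]
R3 <- R3 - (-5/3)*R1:  [     0   34/3    1/3  -11/3 ]
R4 <- R4 - (1/3)*R1:  [     0  -23/3   13/3   -8/3 ]
R3 <- R3 - (17/24)*R2:  [     0      0   -5/2  -11/3 ]
R4 <- R4 - (-23/48)*R2:  [    0     0  25/4  -8/3 ]
R4 <- R4 - (-5/2)*R3:  [     0      0      0  -71/6 ]
Row echelon form:
[ -3   5    -1     -1 ]
[  0  16     4      0 ]
[  0   0  -5/2  -11/3 ]
[  0   0     0  -71/6 ]

REF = [-3 5 -1 -1; 0 16 4 0; 0 0 -5/2 -11/3; 0 0 0 -71/6]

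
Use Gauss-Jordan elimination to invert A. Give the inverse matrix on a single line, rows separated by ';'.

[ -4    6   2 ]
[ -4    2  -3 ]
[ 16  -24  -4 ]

inverse = [-5/4 -3/8 -11/32; -1 -1/4 -5/16; 1 0 1/4]

Gauss-Jordan on [A | I]:
R1 <- (1/-4)*R1:  [    1  -3/2  -1/2  |  -1/4     0     0 ]
R2 <- R2 - (-4)*R1:  [  0  -4  -5  |  -1   1   0 ]
R3 <- R3 - (16)*R1:  [ 0  0  4  |  4  0  1 ]
R2 <- (1/-4)*R2:  [    0     1   5/4  |   1/4  -1/4     0 ]
R1 <- R1 - (-3/2)*R2:  [    1     0  11/8  |   1/8  -3/8     0 ]
R3 <- (1/4)*R3:  [   0    0    1  |    1    0  1/4 ]
R1 <- R1 - (11/8)*R3:  [      1       0       0  |    -5/4    -3/8  -11/32 ]
R2 <- R2 - (5/4)*R3:  [     0      1      0  |     -1   -1/4  -5/16 ]
Right block of [I | A^{-1}] is the inverse:
[ -5/4  -3/8  -11/32 ]
[   -1  -1/4   -5/16 ]
[    1     0     1/4 ]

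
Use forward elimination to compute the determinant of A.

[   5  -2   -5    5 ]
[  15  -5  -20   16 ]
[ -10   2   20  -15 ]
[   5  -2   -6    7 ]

det(A) = -15

Forward elimination:
R2 <- R2 - (3)*R1:  [  0   1  -5   1 ]
R3 <- R3 - (-2)*R1:  [  0  -2  10  -5 ]
R4 <- R4 - (1)*R1:  [  0   0  -1   2 ]
R3 <- R3 - (-2)*R2:  [  0   0   0  -3 ]
R3 <-> R4   (pivot in column 3 was zero)
[ 5  -2  -5   5 ]
[ 0   1  -5   1 ]
[ 0   0  -1   2 ]
[ 0   0   0  -3 ]
Upper-triangular form:
[ 5  -2  -5   5 ]
[ 0   1  -5   1 ]
[ 0   0  -1   2 ]
[ 0   0   0  -3 ]
det(A) = (-1)^1 * (5) * (1) * (-1) * (-3) = -15  (1 row swap -> sign -1)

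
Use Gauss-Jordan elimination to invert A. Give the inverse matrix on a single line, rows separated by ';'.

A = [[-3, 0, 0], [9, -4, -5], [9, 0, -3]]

inverse = [-1/3 0 0; 1/2 -1/4 5/12; -1 0 -1/3]

Gauss-Jordan on [A | I]:
R1 <- (1/-3)*R1:  [    1     0     0  |  -1/3     0     0 ]
R2 <- R2 - (9)*R1:  [  0  -4  -5  |   3   1   0 ]
R3 <- R3 - (9)*R1:  [  0   0  -3  |   3   0   1 ]
R2 <- (1/-4)*R2:  [    0     1   5/4  |  -3/4  -1/4     0 ]
R3 <- (1/-3)*R3:  [    0     0     1  |    -1     0  -1/3 ]
R2 <- R2 - (5/4)*R3:  [    0     1     0  |   1/2  -1/4  5/12 ]
Right block of [I | A^{-1}] is the inverse:
[ -1/3     0     0 ]
[  1/2  -1/4  5/12 ]
[   -1     0  -1/3 ]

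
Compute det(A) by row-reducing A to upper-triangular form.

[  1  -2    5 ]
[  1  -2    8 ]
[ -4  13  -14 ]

det(A) = -15

Forward elimination:
R2 <- R2 - (1)*R1:  [ 0  0  3 ]
R3 <- R3 - (-4)*R1:  [ 0  5  6 ]
R2 <-> R3   (pivot in column 2 was zero)
[ 1  -2  5 ]
[ 0   5  6 ]
[ 0   0  3 ]
Upper-triangular form:
[ 1  -2  5 ]
[ 0   5  6 ]
[ 0   0  3 ]
det(A) = (-1)^1 * (1) * (5) * (3) = -15  (1 row swap -> sign -1)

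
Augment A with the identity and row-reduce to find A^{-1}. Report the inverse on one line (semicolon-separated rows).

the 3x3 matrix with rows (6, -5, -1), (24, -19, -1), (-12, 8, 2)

inverse = [-5/6 1/18 -7/18; -1 0 -1/2; -1 1/3 1/6]

Gauss-Jordan on [A | I]:
R1 <- (1/6)*R1:  [    1  -5/6  -1/6  |   1/6     0     0 ]
R2 <- R2 - (24)*R1:  [  0   1   3  |  -4   1   0 ]
R3 <- R3 - (-12)*R1:  [  0  -2   0  |   2   0   1 ]
R1 <- R1 - (-5/6)*R2:  [     1      0    7/3  |  -19/6    5/6      0 ]
R3 <- R3 - (-2)*R2:  [  0   0   6  |  -6   2   1 ]
R3 <- (1/6)*R3:  [   0    0    1  |   -1  1/3  1/6 ]
R1 <- R1 - (7/3)*R3:  [     1      0      0  |   -5/6   1/18  -7/18 ]
R2 <- R2 - (3)*R3:  [    0     1     0  |    -1     0  -1/2 ]
Right block of [I | A^{-1}] is the inverse:
[ -5/6  1/18  -7/18 ]
[   -1     0   -1/2 ]
[   -1   1/3    1/6 ]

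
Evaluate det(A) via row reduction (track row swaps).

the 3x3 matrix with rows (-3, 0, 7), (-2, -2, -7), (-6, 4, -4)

Forward elimination:
R2 <- R2 - (2/3)*R1:  [     0     -2  -35/3 ]
R3 <- R3 - (2)*R1:  [   0    4  -18 ]
R3 <- R3 - (-2)*R2:  [      0       0  -124/3 ]
Upper-triangular form:
[ -3   0       7 ]
[  0  -2   -35/3 ]
[  0   0  -124/3 ]
det(A) = (-1)^0 * (-3) * (-2) * (-124/3) = -248  (0 row swaps -> sign +1)

det(A) = -248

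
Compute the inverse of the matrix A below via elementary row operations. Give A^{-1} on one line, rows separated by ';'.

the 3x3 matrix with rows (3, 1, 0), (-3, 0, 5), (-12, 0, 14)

Gauss-Jordan on [A | I]:
R1 <- (1/3)*R1:  [   1  1/3    0  |  1/3    0    0 ]
R2 <- R2 - (-3)*R1:  [ 0  1  5  |  1  1  0 ]
R3 <- R3 - (-12)*R1:  [  0   4  14  |   4   0   1 ]
R1 <- R1 - (1/3)*R2:  [    1     0  -5/3  |     0  -1/3     0 ]
R3 <- R3 - (4)*R2:  [  0   0  -6  |   0  -4   1 ]
R3 <- (1/-6)*R3:  [    0     0     1  |     0   2/3  -1/6 ]
R1 <- R1 - (-5/3)*R3:  [     1      0      0  |      0    7/9  -5/18 ]
R2 <- R2 - (5)*R3:  [    0     1     0  |     1  -7/3   5/6 ]
Right block of [I | A^{-1}] is the inverse:
[ 0   7/9  -5/18 ]
[ 1  -7/3    5/6 ]
[ 0   2/3   -1/6 ]

inverse = [0 7/9 -5/18; 1 -7/3 5/6; 0 2/3 -1/6]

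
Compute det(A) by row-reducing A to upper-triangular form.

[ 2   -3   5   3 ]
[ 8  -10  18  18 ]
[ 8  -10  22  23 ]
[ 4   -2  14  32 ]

det(A) = 64

Forward elimination:
R2 <- R2 - (4)*R1:  [  0   2  -2   6 ]
R3 <- R3 - (4)*R1:  [  0   2   2  11 ]
R4 <- R4 - (2)*R1:  [  0   4   4  26 ]
R3 <- R3 - (1)*R2:  [ 0  0  4  5 ]
R4 <- R4 - (2)*R2:  [  0   0   8  14 ]
R4 <- R4 - (2)*R3:  [ 0  0  0  4 ]
Upper-triangular form:
[ 2  -3   5  3 ]
[ 0   2  -2  6 ]
[ 0   0   4  5 ]
[ 0   0   0  4 ]
det(A) = (-1)^0 * (2) * (2) * (4) * (4) = 64  (0 row swaps -> sign +1)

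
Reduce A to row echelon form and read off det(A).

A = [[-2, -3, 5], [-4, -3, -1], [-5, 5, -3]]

det(A) = -182

Forward elimination:
R2 <- R2 - (2)*R1:  [   0    3  -11 ]
R3 <- R3 - (5/2)*R1:  [     0   25/2  -31/2 ]
R3 <- R3 - (25/6)*R2:  [    0     0  91/3 ]
Upper-triangular form:
[ -2  -3     5 ]
[  0   3   -11 ]
[  0   0  91/3 ]
det(A) = (-1)^0 * (-2) * (3) * (91/3) = -182  (0 row swaps -> sign +1)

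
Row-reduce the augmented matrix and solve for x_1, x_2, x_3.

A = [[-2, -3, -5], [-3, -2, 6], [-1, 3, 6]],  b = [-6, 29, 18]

Forward elimination on [A|b]:
R2 <- R2 - (3/2)*R1:  [    0   5/2  27/2    38 ]
R3 <- R3 - (1/2)*R1:  [    0   9/2  17/2    21 ]
R3 <- R3 - (9/5)*R2:  [      0       0   -79/5  -237/5 ]
Row echelon form:
[ -2   -3     -5  |      -6 ]
[  0  5/2   27/2  |      38 ]
[  0    0  -79/5  |  -237/5 ]
Back-substitution:
x_3 = (-237/5) / (-79/5) = 3
x_2 = (38 - (27/2)*(3)) / (5/2) = -1
x_1 = (-6 - (-3)*(-1) - (-5)*(3)) / -2 = -3

(-3, -1, 3)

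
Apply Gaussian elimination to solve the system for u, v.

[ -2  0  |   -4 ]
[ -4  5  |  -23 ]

(2, -3)

Forward elimination on [A|b]:
R2 <- R2 - (2)*R1:  [   0    5  -15 ]
Row echelon form:
[ -2  0  |   -4 ]
[  0  5  |  -15 ]
Back-substitution:
v = (-15) / 5 = -3
u = (-4) / -2 = 2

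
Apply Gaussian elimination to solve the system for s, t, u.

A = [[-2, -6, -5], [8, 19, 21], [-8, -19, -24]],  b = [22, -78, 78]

Forward elimination on [A|b]:
R2 <- R2 - (-4)*R1:  [  0  -5   1  10 ]
R3 <- R3 - (4)*R1:  [   0    5   -4  -10 ]
R3 <- R3 - (-1)*R2:  [  0   0  -3   0 ]
Row echelon form:
[ -2  -6  -5  |  22 ]
[  0  -5   1  |  10 ]
[  0   0  -3  |   0 ]
Back-substitution:
u = (0) / -3 = 0
t = (10 - (1)*(0)) / -5 = -2
s = (22 - (-6)*(-2) - (-5)*(0)) / -2 = -5

(-5, -2, 0)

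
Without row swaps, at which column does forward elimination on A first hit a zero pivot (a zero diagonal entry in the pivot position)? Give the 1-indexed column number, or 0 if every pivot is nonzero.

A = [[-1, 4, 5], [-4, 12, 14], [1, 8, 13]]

first zero-pivot column = 3

Naive forward elimination:
R2 <- R2 - (4)*R1:  [  0  -4  -6 ]
R3 <- R3 - (-1)*R1:  [  0  12  18 ]
R3 <- R3 - (-3)*R2:  [ 0  0  0 ]
Matrix at this point:
[ -1   4   5 ]
[  0  -4  -6 ]
[  0   0   0 ]
Pivot entry (3,3) in the last row is zero and there are no rows below to swap with -> zero pivot in column 3 (A is singular).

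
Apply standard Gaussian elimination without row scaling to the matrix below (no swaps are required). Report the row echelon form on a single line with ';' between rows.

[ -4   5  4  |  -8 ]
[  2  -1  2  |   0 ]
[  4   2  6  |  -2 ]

Forward elimination:
R2 <- R2 - (-1/2)*R1:  [   0  3/2    4   -4 ]
R3 <- R3 - (-1)*R1:  [   0    7   10  -10 ]
R3 <- R3 - (14/3)*R2:  [     0      0  -26/3   26/3 ]
Row echelon form:
[ -4    5      4  |    -8 ]
[  0  3/2      4  |    -4 ]
[  0    0  -26/3  |  26/3 ]

REF = [-4 5 4 -8; 0 3/2 4 -4; 0 0 -26/3 26/3]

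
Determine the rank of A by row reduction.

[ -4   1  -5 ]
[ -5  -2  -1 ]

Row reduction:
R2 <- R2 - (5/4)*R1:  [     0  -13/4   21/4 ]
Row echelon form:
[ -4      1    -5 ]
[  0  -13/4  21/4 ]
Nonzero rows / pivot columns: 2

rank(A) = 2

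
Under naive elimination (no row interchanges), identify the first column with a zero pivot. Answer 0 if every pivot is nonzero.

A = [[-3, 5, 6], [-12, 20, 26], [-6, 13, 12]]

first zero-pivot column = 2

Naive forward elimination:
R2 <- R2 - (4)*R1:  [ 0  0  2 ]
R3 <- R3 - (2)*R1:  [ 0  3  0 ]
Matrix at this point:
[ -3  5  6 ]
[  0  0  2 ]
[  0  3  0 ]
Pivot entry (2,2) is zero but row 3 has 3 in column 2 -> naive elimination stops; a row interchange (e.g. R2 <-> R3) would be required here.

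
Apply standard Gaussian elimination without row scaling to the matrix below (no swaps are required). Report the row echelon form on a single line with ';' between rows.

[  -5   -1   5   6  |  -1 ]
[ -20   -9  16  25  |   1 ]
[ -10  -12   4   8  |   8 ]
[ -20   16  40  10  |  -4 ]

REF = [-5 -1 5 6 -1; 0 -5 -4 1 5; 0 0 2 -6 0; 0 0 0 2 20]

Forward elimination:
R2 <- R2 - (4)*R1:  [  0  -5  -4   1   5 ]
R3 <- R3 - (2)*R1:  [   0  -10   -6   -4   10 ]
R4 <- R4 - (4)*R1:  [   0   20   20  -14    0 ]
R3 <- R3 - (2)*R2:  [  0   0   2  -6   0 ]
R4 <- R4 - (-4)*R2:  [   0    0    4  -10   20 ]
R4 <- R4 - (2)*R3:  [  0   0   0   2  20 ]
Row echelon form:
[ -5  -1   5   6  |  -1 ]
[  0  -5  -4   1  |   5 ]
[  0   0   2  -6  |   0 ]
[  0   0   0   2  |  20 ]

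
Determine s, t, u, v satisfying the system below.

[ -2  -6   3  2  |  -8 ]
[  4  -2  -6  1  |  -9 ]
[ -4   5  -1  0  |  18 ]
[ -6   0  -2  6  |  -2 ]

(-4, 0, -2, -5)

Forward elimination on [A|b]:
R2 <- R2 - (-2)*R1:  [   0  -14    0    5  -25 ]
R3 <- R3 - (2)*R1:  [  0  17  -7  -4  34 ]
R4 <- R4 - (3)*R1:  [   0   18  -11    0   22 ]
R3 <- R3 - (-17/14)*R2:  [     0      0     -7  29/14  51/14 ]
R4 <- R4 - (-9/7)*R2:  [     0      0    -11   45/7  -71/7 ]
R4 <- R4 - (11/7)*R3:  [        0         0         0    311/98  -1555/98 ]
Row echelon form:
[ -2   -6   3       2  |        -8 ]
[  0  -14   0       5  |       -25 ]
[  0    0  -7   29/14  |     51/14 ]
[  0    0   0  311/98  |  -1555/98 ]
Back-substitution:
v = (-1555/98) / (311/98) = -5
u = (51/14 - (29/14)*(-5)) / -7 = -2
t = (-25 - (5)*(-5)) / -14 = 0
s = (-8 - (-6)*(0) - (3)*(-2) - (2)*(-5)) / -2 = -4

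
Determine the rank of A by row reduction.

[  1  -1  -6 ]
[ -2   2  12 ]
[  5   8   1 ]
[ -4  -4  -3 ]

rank(A) = 3

Row reduction:
R2 <- R2 - (-2)*R1:  [ 0  0  0 ]
R3 <- R3 - (5)*R1:  [  0  13  31 ]
R4 <- R4 - (-4)*R1:  [   0   -8  -27 ]
R2 <-> R3   (pivot in column 2 was zero)
[ 1  -1   -6 ]
[ 0  13   31 ]
[ 0   0    0 ]
[ 0  -8  -27 ]
R4 <- R4 - (-8/13)*R2:  [       0        0  -103/13 ]
R3 <-> R4   (pivot in column 3 was zero)
[ 1  -1       -6 ]
[ 0  13       31 ]
[ 0   0  -103/13 ]
[ 0   0        0 ]
Row echelon form:
[ 1  -1       -6 ]
[ 0  13       31 ]
[ 0   0  -103/13 ]
[ 0   0        0 ]
Nonzero rows / pivot columns: 3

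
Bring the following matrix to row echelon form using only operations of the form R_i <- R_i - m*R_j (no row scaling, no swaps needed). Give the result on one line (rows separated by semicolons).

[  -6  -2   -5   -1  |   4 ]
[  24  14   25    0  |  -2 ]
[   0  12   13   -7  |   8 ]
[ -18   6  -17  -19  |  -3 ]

Forward elimination:
R2 <- R2 - (-4)*R1:  [  0   6   5  -4  14 ]
R4 <- R4 - (3)*R1:  [   0   12   -2  -16  -15 ]
R3 <- R3 - (2)*R2:  [   0    0    3    1  -20 ]
R4 <- R4 - (2)*R2:  [   0    0  -12   -8  -43 ]
R4 <- R4 - (-4)*R3:  [    0     0     0    -4  -123 ]
Row echelon form:
[ -6  -2  -5  -1  |     4 ]
[  0   6   5  -4  |    14 ]
[  0   0   3   1  |   -20 ]
[  0   0   0  -4  |  -123 ]

REF = [-6 -2 -5 -1 4; 0 6 5 -4 14; 0 0 3 1 -20; 0 0 0 -4 -123]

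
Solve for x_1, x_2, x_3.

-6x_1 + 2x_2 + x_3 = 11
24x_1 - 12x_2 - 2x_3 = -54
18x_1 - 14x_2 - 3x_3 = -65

Forward elimination on [A|b]:
R2 <- R2 - (-4)*R1:  [   0   -4    2  -10 ]
R3 <- R3 - (-3)*R1:  [   0   -8    0  -32 ]
R3 <- R3 - (2)*R2:  [   0    0   -4  -12 ]
Row echelon form:
[ -6   2   1  |   11 ]
[  0  -4   2  |  -10 ]
[  0   0  -4  |  -12 ]
Back-substitution:
x_3 = (-12) / -4 = 3
x_2 = (-10 - (2)*(3)) / -4 = 4
x_1 = (11 - (2)*(4) - (1)*(3)) / -6 = 0

(0, 4, 3)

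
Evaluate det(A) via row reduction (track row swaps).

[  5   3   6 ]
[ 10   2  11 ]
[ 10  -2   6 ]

Forward elimination:
R2 <- R2 - (2)*R1:  [  0  -4  -1 ]
R3 <- R3 - (2)*R1:  [  0  -8  -6 ]
R3 <- R3 - (2)*R2:  [  0   0  -4 ]
Upper-triangular form:
[ 5   3   6 ]
[ 0  -4  -1 ]
[ 0   0  -4 ]
det(A) = (-1)^0 * (5) * (-4) * (-4) = 80  (0 row swaps -> sign +1)

det(A) = 80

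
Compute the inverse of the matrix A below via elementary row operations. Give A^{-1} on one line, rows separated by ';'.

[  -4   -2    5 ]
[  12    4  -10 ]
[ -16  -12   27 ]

Gauss-Jordan on [A | I]:
R1 <- (1/-4)*R1:  [    1   1/2  -5/4  |  -1/4     0     0 ]
R2 <- R2 - (12)*R1:  [  0  -2   5  |   3   1   0 ]
R3 <- R3 - (-16)*R1:  [  0  -4   7  |  -4   0   1 ]
R2 <- (1/-2)*R2:  [    0     1  -5/2  |  -3/2  -1/2     0 ]
R1 <- R1 - (1/2)*R2:  [   1    0    0  |  1/2  1/4    0 ]
R3 <- R3 - (-4)*R2:  [   0    0   -3  |  -10   -2    1 ]
R3 <- (1/-3)*R3:  [    0     0     1  |  10/3   2/3  -1/3 ]
R2 <- R2 - (-5/2)*R3:  [    0     1     0  |  41/6   7/6  -5/6 ]
Right block of [I | A^{-1}] is the inverse:
[  1/2  1/4     0 ]
[ 41/6  7/6  -5/6 ]
[ 10/3  2/3  -1/3 ]

inverse = [1/2 1/4 0; 41/6 7/6 -5/6; 10/3 2/3 -1/3]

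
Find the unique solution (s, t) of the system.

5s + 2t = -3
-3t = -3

Forward elimination on [A|b]:
Row echelon form:
[ 5   2  |  -3 ]
[ 0  -3  |  -3 ]
Back-substitution:
t = (-3) / -3 = 1
s = (-3 - (2)*(1)) / 5 = -1

(-1, 1)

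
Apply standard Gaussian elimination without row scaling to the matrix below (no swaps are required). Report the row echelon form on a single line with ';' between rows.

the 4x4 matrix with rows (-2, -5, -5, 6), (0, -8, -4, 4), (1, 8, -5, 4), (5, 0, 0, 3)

Forward elimination:
R3 <- R3 - (-1/2)*R1:  [     0   11/2  -15/2      7 ]
R4 <- R4 - (-5/2)*R1:  [     0  -25/2  -25/2     18 ]
R3 <- R3 - (-11/16)*R2:  [     0      0  -41/4   39/4 ]
R4 <- R4 - (25/16)*R2:  [     0      0  -25/4   47/4 ]
R4 <- R4 - (25/41)*R3:  [      0       0       0  238/41 ]
Row echelon form:
[ -2  -5     -5       6 ]
[  0  -8     -4       4 ]
[  0   0  -41/4    39/4 ]
[  0   0      0  238/41 ]

REF = [-2 -5 -5 6; 0 -8 -4 4; 0 0 -41/4 39/4; 0 0 0 238/41]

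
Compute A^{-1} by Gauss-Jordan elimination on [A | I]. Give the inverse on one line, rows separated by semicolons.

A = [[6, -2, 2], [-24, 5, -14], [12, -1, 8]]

Gauss-Jordan on [A | I]:
R1 <- (1/6)*R1:  [    1  -1/3   1/3  |   1/6     0     0 ]
R2 <- R2 - (-24)*R1:  [  0  -3  -6  |   4   1   0 ]
R3 <- R3 - (12)*R1:  [  0   3   4  |  -2   0   1 ]
R2 <- (1/-3)*R2:  [    0     1     2  |  -4/3  -1/3     0 ]
R1 <- R1 - (-1/3)*R2:  [     1      0      1  |  -5/18   -1/9      0 ]
R3 <- R3 - (3)*R2:  [  0   0  -2  |   2   1   1 ]
R3 <- (1/-2)*R3:  [    0     0     1  |    -1  -1/2  -1/2 ]
R1 <- R1 - (1)*R3:  [     1      0      0  |  13/18   7/18    1/2 ]
R2 <- R2 - (2)*R3:  [   0    1    0  |  2/3  2/3    1 ]
Right block of [I | A^{-1}] is the inverse:
[ 13/18  7/18   1/2 ]
[   2/3   2/3     1 ]
[    -1  -1/2  -1/2 ]

inverse = [13/18 7/18 1/2; 2/3 2/3 1; -1 -1/2 -1/2]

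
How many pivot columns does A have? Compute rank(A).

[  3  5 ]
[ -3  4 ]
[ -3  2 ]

Row reduction:
R2 <- R2 - (-1)*R1:  [ 0  9 ]
R3 <- R3 - (-1)*R1:  [ 0  7 ]
R3 <- R3 - (7/9)*R2:  [ 0  0 ]
Row echelon form:
[ 3  5 ]
[ 0  9 ]
[ 0  0 ]
Nonzero rows / pivot columns: 2

rank(A) = 2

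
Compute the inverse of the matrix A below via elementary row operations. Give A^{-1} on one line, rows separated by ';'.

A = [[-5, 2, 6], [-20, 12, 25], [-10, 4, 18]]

Gauss-Jordan on [A | I]:
R1 <- (1/-5)*R1:  [    1  -2/5  -6/5  |  -1/5     0     0 ]
R2 <- R2 - (-20)*R1:  [  0   4   1  |  -4   1   0 ]
R3 <- R3 - (-10)*R1:  [  0   0   6  |  -2   0   1 ]
R2 <- (1/4)*R2:  [   0    1  1/4  |   -1  1/4    0 ]
R1 <- R1 - (-2/5)*R2:  [      1       0  -11/10  |    -3/5    1/10       0 ]
R3 <- (1/6)*R3:  [    0     0     1  |  -1/3     0   1/6 ]
R1 <- R1 - (-11/10)*R3:  [      1       0       0  |  -29/30    1/10   11/60 ]
R2 <- R2 - (1/4)*R3:  [      0       1       0  |  -11/12     1/4   -1/24 ]
Right block of [I | A^{-1}] is the inverse:
[ -29/30  1/10  11/60 ]
[ -11/12   1/4  -1/24 ]
[   -1/3     0    1/6 ]

inverse = [-29/30 1/10 11/60; -11/12 1/4 -1/24; -1/3 0 1/6]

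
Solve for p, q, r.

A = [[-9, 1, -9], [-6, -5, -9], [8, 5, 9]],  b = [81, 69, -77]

(-4, 0, -5)

Forward elimination on [A|b]:
R2 <- R2 - (2/3)*R1:  [     0  -17/3     -3     15 ]
R3 <- R3 - (-8/9)*R1:  [    0  53/9     1    -5 ]
R3 <- R3 - (-53/51)*R2:  [      0       0  -36/17  180/17 ]
Row echelon form:
[ -9      1      -9  |      81 ]
[  0  -17/3      -3  |      15 ]
[  0      0  -36/17  |  180/17 ]
Back-substitution:
r = (180/17) / (-36/17) = -5
q = (15 - (-3)*(-5)) / (-17/3) = 0
p = (81 - (1)*(0) - (-9)*(-5)) / -9 = -4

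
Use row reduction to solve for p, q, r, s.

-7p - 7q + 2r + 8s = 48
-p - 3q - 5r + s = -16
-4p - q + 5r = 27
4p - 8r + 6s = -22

Forward elimination on [A|b]:
R2 <- R2 - (1/7)*R1:  [      0      -2   -37/7    -1/7  -160/7 ]
R3 <- R3 - (4/7)*R1:  [     0      3   27/7  -32/7   -3/7 ]
R4 <- R4 - (-4/7)*R1:  [     0     -4  -48/7   74/7   38/7 ]
R3 <- R3 - (-3/2)*R2:  [      0       0  -57/14  -67/14  -243/7 ]
R4 <- R4 - (2)*R2:  [     0      0   26/7   76/7  358/7 ]
R4 <- R4 - (-52/57)*R3:  [      0       0       0  370/57  370/19 ]
Row echelon form:
[ -7  -7       2       8  |      48 ]
[  0  -2   -37/7    -1/7  |  -160/7 ]
[  0   0  -57/14  -67/14  |  -243/7 ]
[  0   0       0  370/57  |  370/19 ]
Back-substitution:
s = (370/19) / (370/57) = 3
r = (-243/7 - (-67/14)*(3)) / (-57/14) = 5
q = (-160/7 - (-37/7)*(5) - (-1/7)*(3)) / -2 = -2
p = (48 - (-7)*(-2) - (2)*(5) - (8)*(3)) / -7 = 0

(0, -2, 5, 3)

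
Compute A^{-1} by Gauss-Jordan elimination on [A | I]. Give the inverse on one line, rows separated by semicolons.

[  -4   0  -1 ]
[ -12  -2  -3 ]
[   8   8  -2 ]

Gauss-Jordan on [A | I]:
R1 <- (1/-4)*R1:  [    1     0   1/4  |  -1/4     0     0 ]
R2 <- R2 - (-12)*R1:  [  0  -2   0  |  -3   1   0 ]
R3 <- R3 - (8)*R1:  [  0   8  -4  |   2   0   1 ]
R2 <- (1/-2)*R2:  [    0     1     0  |   3/2  -1/2     0 ]
R3 <- R3 - (8)*R2:  [   0    0   -4  |  -10    4    1 ]
R3 <- (1/-4)*R3:  [    0     0     1  |   5/2    -1  -1/4 ]
R1 <- R1 - (1/4)*R3:  [    1     0     0  |  -7/8   1/4  1/16 ]
Right block of [I | A^{-1}] is the inverse:
[ -7/8   1/4  1/16 ]
[  3/2  -1/2     0 ]
[  5/2    -1  -1/4 ]

inverse = [-7/8 1/4 1/16; 3/2 -1/2 0; 5/2 -1 -1/4]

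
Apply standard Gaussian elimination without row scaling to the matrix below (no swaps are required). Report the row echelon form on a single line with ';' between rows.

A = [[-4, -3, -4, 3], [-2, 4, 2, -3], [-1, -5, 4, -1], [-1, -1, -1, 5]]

Forward elimination:
R2 <- R2 - (1/2)*R1:  [    0  11/2     4  -9/2 ]
R3 <- R3 - (1/4)*R1:  [     0  -17/4      5   -7/4 ]
R4 <- R4 - (1/4)*R1:  [    0  -1/4     0  17/4 ]
R3 <- R3 - (-17/22)*R2:  [       0        0    89/11  -115/22 ]
R4 <- R4 - (-1/22)*R2:  [     0      0   2/11  89/22 ]
R4 <- R4 - (2/89)*R3:  [       0        0        0  741/178 ]
Row echelon form:
[ -4    -3     -4        3 ]
[  0  11/2      4     -9/2 ]
[  0     0  89/11  -115/22 ]
[  0     0      0  741/178 ]

REF = [-4 -3 -4 3; 0 11/2 4 -9/2; 0 0 89/11 -115/22; 0 0 0 741/178]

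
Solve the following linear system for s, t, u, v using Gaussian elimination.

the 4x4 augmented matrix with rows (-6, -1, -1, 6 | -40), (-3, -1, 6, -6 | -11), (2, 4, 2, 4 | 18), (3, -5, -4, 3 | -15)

(4, 5, -1, -2)

Forward elimination on [A|b]:
R2 <- R2 - (1/2)*R1:  [    0  -1/2  13/2    -9     9 ]
R3 <- R3 - (-1/3)*R1:  [    0  11/3   5/3     6  14/3 ]
R4 <- R4 - (-1/2)*R1:  [     0  -11/2   -9/2      6    -35 ]
R3 <- R3 - (-22/3)*R2:  [     0      0  148/3    -60  212/3 ]
R4 <- R4 - (11)*R2:  [    0     0   -76   105  -134 ]
R4 <- R4 - (-57/37)*R3:  [       0        0        0   465/37  -930/37 ]
Row echelon form:
[ -6    -1     -1       6  |      -40 ]
[  0  -1/2   13/2      -9  |        9 ]
[  0     0  148/3     -60  |    212/3 ]
[  0     0      0  465/37  |  -930/37 ]
Back-substitution:
v = (-930/37) / (465/37) = -2
u = (212/3 - (-60)*(-2)) / (148/3) = -1
t = (9 - (13/2)*(-1) - (-9)*(-2)) / (-1/2) = 5
s = (-40 - (-1)*(5) - (-1)*(-1) - (6)*(-2)) / -6 = 4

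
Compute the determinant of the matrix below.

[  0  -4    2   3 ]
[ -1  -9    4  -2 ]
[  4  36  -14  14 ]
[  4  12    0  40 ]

det(A) = -16

Forward elimination:
R1 <-> R2   (pivot in column 1 was zero)
[ -1  -9    4  -2 ]
[  0  -4    2   3 ]
[  4  36  -14  14 ]
[  4  12    0  40 ]
R3 <- R3 - (-4)*R1:  [ 0  0  2  6 ]
R4 <- R4 - (-4)*R1:  [   0  -24   16   32 ]
R4 <- R4 - (6)*R2:  [  0   0   4  14 ]
R4 <- R4 - (2)*R3:  [ 0  0  0  2 ]
Upper-triangular form:
[ -1  -9  4  -2 ]
[  0  -4  2   3 ]
[  0   0  2   6 ]
[  0   0  0   2 ]
det(A) = (-1)^1 * (-1) * (-4) * (2) * (2) = -16  (1 row swap -> sign -1)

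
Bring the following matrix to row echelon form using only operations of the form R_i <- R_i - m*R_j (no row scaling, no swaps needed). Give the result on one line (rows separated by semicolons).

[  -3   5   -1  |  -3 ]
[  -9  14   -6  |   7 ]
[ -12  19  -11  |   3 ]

Forward elimination:
R2 <- R2 - (3)*R1:  [  0  -1  -3  16 ]
R3 <- R3 - (4)*R1:  [  0  -1  -7  15 ]
R3 <- R3 - (1)*R2:  [  0   0  -4  -1 ]
Row echelon form:
[ -3   5  -1  |  -3 ]
[  0  -1  -3  |  16 ]
[  0   0  -4  |  -1 ]

REF = [-3 5 -1 -3; 0 -1 -3 16; 0 0 -4 -1]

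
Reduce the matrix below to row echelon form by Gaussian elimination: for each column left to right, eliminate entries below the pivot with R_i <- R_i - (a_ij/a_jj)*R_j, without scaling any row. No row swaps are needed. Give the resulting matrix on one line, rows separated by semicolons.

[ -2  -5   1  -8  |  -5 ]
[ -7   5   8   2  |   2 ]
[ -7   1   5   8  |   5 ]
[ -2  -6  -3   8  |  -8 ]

REF = [-2 -5 1 -8 -5; 0 45/2 9/2 30 39/2; 0 0 -11/5 34/3 97/15; 0 0 0 -74/33 -439/33]

Forward elimination:
R2 <- R2 - (7/2)*R1:  [    0  45/2   9/2    30  39/2 ]
R3 <- R3 - (7/2)*R1:  [    0  37/2   3/2    36  45/2 ]
R4 <- R4 - (1)*R1:  [  0  -1  -4  16  -3 ]
R3 <- R3 - (37/45)*R2:  [     0      0  -11/5   34/3  97/15 ]
R4 <- R4 - (-2/45)*R2:  [      0       0   -19/5    52/3  -32/15 ]
R4 <- R4 - (19/11)*R3:  [       0        0        0   -74/33  -439/33 ]
Row echelon form:
[ -2    -5      1      -8  |       -5 ]
[  0  45/2    9/2      30  |     39/2 ]
[  0     0  -11/5    34/3  |    97/15 ]
[  0     0      0  -74/33  |  -439/33 ]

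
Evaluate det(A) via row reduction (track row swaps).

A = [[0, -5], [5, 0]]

det(A) = 25

Forward elimination:
R1 <-> R2   (pivot in column 1 was zero)
[ 5   0 ]
[ 0  -5 ]
Upper-triangular form:
[ 5   0 ]
[ 0  -5 ]
det(A) = (-1)^1 * (5) * (-5) = 25  (1 row swap -> sign -1)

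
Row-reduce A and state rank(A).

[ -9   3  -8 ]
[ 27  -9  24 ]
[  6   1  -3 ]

rank(A) = 2

Row reduction:
R2 <- R2 - (-3)*R1:  [ 0  0  0 ]
R3 <- R3 - (-2/3)*R1:  [     0      3  -25/3 ]
R2 <-> R3   (pivot in column 2 was zero)
[ -9  3     -8 ]
[  0  3  -25/3 ]
[  0  0      0 ]
Row echelon form:
[ -9  3     -8 ]
[  0  3  -25/3 ]
[  0  0      0 ]
Nonzero rows / pivot columns: 2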